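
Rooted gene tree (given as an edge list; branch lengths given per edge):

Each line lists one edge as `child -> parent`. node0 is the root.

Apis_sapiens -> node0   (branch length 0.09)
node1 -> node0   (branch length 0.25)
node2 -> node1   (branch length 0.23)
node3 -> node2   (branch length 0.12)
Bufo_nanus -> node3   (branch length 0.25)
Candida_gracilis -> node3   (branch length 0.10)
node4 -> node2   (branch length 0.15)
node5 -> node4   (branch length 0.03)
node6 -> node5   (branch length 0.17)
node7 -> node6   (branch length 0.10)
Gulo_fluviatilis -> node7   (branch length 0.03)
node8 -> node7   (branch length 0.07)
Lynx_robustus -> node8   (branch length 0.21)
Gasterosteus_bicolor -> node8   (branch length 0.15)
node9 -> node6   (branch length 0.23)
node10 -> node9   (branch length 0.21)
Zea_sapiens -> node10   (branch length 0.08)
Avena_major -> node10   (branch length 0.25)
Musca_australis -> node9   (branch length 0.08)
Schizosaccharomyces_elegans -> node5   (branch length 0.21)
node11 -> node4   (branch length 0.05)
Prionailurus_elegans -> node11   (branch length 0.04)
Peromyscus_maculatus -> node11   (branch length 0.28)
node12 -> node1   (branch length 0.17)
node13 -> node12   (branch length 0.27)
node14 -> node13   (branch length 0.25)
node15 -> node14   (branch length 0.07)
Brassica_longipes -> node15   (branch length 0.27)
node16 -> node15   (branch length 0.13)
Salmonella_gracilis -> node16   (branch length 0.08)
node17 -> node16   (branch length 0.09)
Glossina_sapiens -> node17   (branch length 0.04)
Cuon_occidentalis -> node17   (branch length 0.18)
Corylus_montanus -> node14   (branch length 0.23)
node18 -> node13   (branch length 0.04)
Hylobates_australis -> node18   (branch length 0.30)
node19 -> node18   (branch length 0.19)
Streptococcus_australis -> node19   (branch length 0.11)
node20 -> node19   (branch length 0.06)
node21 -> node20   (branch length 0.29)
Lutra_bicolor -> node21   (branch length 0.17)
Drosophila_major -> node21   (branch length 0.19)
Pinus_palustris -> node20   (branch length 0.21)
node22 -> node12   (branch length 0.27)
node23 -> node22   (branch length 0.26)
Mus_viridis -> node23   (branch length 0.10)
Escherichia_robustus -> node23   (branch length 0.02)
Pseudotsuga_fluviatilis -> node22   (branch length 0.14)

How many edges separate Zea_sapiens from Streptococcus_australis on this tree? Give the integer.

12

The MRCA of Zea_sapiens and Streptococcus_australis is the node subtending (((Bufo_nanus,Candida_gracilis),((((Gulo_fluviatilis,(Lynx_robustus,Gasterosteus_bicolor)),((Zea_sapiens,Avena_major),Musca_australis)),Schizosaccharomyces_elegans),(Prionailurus_elegans,Peromyscus_maculatus))),((((Brassica_longipes,(Salmonella_gracilis,(Glossina_sapiens,Cuon_occidentalis))),Corylus_montanus),(Hylobates_australis,(Streptococcus_australis,((Lutra_bicolor,Drosophila_major),Pinus_palustris)))),((Mus_viridis,Escherichia_robustus),Pseudotsuga_fluviatilis))).
From Zea_sapiens up to that node: 7 branches. From Streptococcus_australis up to the same node: 5 branches. Total: 7 + 5 = 12.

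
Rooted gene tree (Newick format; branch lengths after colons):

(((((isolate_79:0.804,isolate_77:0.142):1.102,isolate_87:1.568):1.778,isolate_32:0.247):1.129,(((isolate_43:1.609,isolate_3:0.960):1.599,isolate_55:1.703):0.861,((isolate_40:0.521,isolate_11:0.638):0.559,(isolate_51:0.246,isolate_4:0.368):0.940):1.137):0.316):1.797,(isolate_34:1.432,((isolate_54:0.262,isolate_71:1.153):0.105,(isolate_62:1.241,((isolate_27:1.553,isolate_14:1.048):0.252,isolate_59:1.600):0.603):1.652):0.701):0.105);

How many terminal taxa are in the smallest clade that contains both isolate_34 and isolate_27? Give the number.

7

The MRCA of isolate_34 and isolate_27 is the node subtending (isolate_34,((isolate_54,isolate_71),(isolate_62,((isolate_27,isolate_14),isolate_59)))).
That clade contains 7 terminal taxa: isolate_14, isolate_27, isolate_34, isolate_54, isolate_59, isolate_62, isolate_71.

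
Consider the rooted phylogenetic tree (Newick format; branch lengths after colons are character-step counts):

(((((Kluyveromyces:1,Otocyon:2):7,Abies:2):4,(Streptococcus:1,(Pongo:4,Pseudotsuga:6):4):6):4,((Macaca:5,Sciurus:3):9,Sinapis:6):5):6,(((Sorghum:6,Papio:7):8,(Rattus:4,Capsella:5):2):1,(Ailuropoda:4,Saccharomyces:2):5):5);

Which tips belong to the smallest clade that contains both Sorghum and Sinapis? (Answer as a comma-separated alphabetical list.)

Abies, Ailuropoda, Capsella, Kluyveromyces, Macaca, Otocyon, Papio, Pongo, Pseudotsuga, Rattus, Saccharomyces, Sciurus, Sinapis, Sorghum, Streptococcus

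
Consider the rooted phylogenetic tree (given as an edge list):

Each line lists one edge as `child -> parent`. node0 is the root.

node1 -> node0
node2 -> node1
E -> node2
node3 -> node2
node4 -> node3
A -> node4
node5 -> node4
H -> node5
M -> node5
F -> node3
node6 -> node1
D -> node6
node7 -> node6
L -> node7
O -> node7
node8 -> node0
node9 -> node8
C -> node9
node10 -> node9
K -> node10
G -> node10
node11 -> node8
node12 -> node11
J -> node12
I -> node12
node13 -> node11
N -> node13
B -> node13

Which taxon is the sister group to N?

B

N attaches to the tree at the node subtending (N,B).
The other lineage descending from that same node — the sister group — is the single tip B.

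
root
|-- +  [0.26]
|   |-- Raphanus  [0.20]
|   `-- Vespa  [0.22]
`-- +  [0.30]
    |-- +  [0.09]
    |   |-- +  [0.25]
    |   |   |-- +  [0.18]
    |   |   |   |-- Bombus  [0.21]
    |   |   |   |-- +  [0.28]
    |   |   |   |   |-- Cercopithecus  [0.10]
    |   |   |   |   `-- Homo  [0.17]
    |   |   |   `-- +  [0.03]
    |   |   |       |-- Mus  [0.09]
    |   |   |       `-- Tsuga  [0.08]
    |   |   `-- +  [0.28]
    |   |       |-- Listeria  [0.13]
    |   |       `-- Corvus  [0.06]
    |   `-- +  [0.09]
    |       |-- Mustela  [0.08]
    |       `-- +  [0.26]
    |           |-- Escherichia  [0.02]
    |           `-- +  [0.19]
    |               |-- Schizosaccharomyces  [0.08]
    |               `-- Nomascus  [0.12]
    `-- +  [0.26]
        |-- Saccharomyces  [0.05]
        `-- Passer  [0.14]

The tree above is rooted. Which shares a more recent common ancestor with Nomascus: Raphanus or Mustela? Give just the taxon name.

Mustela

The MRCA of Nomascus and Mustela subtends (Mustela,(Escherichia,(Schizosaccharomyces,Nomascus))) (4 taxa).
The MRCA of Nomascus and Raphanus is the root, subtending the entire tree (15 taxa).
The first is nested inside the second, so Nomascus shares a more recent common ancestor with Mustela.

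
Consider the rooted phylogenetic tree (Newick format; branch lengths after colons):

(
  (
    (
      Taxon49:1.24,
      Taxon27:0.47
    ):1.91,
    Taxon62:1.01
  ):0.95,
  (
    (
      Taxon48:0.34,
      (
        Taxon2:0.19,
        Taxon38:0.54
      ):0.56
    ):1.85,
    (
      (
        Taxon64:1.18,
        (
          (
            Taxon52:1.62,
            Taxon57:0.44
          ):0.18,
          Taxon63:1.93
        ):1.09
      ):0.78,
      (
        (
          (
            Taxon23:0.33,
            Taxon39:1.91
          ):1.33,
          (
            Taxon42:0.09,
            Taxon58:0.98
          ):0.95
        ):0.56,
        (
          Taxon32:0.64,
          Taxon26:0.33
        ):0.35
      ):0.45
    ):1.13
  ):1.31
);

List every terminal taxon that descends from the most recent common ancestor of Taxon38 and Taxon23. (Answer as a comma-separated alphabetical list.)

Tracing Taxon38: it sits inside (Taxon2,Taxon38).
Tracing Taxon23: it sits inside (Taxon23,Taxon39).
The smallest clade enclosing both is ((Taxon48,(Taxon2,Taxon38)),((Taxon64,((Taxon52,Taxon57),Taxon63)),(((Taxon23,Taxon39),(Taxon42,Taxon58)),(Taxon32,Taxon26)))); the answer is its 13 terminal taxa in alphabetical order.

Taxon2, Taxon23, Taxon26, Taxon32, Taxon38, Taxon39, Taxon42, Taxon48, Taxon52, Taxon57, Taxon58, Taxon63, Taxon64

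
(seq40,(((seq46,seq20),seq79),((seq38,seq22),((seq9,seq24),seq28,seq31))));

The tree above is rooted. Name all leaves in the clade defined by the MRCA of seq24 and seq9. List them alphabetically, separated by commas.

seq24, seq9

Tracing seq24: it sits inside (seq9,seq24).
Tracing seq9: it sits inside (seq9,seq24).
The smallest clade enclosing both is (seq9,seq24); the answer is its 2 terminal taxa in alphabetical order.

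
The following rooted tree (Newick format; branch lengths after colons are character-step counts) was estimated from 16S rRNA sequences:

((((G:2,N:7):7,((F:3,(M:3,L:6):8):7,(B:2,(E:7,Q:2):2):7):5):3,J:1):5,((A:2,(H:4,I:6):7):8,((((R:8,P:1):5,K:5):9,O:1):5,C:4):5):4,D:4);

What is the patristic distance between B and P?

The path runs B → … → MRCA → … → P; the MRCA is the root of the tree.
Branch lengths along that path: 2 + 7 + 5 + 3 + 5 + 4 + 5 + 5 + 9 + 5 + 1 = 51.

51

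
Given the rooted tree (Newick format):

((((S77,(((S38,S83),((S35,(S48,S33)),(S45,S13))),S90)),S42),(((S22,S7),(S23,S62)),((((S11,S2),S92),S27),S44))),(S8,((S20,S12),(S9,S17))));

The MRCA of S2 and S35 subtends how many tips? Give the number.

19

The MRCA of S2 and S35 is the node subtending (((S77,(((S38,S83),((S35,(S48,S33)),(S45,S13))),S90)),S42),(((S22,S7),(S23,S62)),((((S11,S2),S92),S27),S44))).
That clade contains 19 terminal taxa: S11, S13, S2, S22, S23, S27, S33, S35, S38, S42, S44, S45, S48, S62, S7, S77, S83, S90, S92.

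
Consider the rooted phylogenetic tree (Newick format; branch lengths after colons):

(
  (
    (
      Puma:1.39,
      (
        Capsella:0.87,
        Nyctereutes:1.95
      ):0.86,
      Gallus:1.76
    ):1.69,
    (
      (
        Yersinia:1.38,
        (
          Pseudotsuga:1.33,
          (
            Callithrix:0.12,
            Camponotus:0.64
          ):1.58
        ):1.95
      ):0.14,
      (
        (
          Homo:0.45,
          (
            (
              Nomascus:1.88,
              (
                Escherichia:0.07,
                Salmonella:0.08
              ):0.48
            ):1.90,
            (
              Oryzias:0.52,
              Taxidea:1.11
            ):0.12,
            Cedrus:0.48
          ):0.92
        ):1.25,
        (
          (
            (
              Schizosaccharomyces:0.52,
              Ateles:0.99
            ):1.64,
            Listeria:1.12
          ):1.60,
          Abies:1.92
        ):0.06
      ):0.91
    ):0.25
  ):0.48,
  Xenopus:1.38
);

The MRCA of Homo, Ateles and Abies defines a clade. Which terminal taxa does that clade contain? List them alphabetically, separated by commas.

Abies, Ateles, Cedrus, Escherichia, Homo, Listeria, Nomascus, Oryzias, Salmonella, Schizosaccharomyces, Taxidea

Tracing Homo: it sits inside (Homo,((Nomascus,(Escherichia,Salmonella)),(Oryzias,Taxidea),Cedrus)).
Tracing Ateles: it sits inside (Schizosaccharomyces,Ateles).
Tracing Abies: it sits inside (((Schizosaccharomyces,Ateles),Listeria),Abies).
The smallest clade enclosing all 3 is ((Homo,((Nomascus,(Escherichia,Salmonella)),(Oryzias,Taxidea),Cedrus)),(((Schizosaccharomyces,Ateles),Listeria),Abies)); the answer is its 11 terminal taxa in alphabetical order.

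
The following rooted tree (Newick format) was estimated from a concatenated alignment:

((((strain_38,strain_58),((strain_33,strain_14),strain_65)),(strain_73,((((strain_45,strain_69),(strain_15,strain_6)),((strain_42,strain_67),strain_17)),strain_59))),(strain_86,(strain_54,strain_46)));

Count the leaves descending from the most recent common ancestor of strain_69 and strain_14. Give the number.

The MRCA of strain_69 and strain_14 is the node subtending (((strain_38,strain_58),((strain_33,strain_14),strain_65)),(strain_73,((((strain_45,strain_69),(strain_15,strain_6)),((strain_42,strain_67),strain_17)),strain_59))).
That clade contains 14 terminal taxa: strain_14, strain_15, strain_17, strain_33, strain_38, strain_42, strain_45, strain_58, strain_59, strain_6, strain_65, strain_67, strain_69, strain_73.

14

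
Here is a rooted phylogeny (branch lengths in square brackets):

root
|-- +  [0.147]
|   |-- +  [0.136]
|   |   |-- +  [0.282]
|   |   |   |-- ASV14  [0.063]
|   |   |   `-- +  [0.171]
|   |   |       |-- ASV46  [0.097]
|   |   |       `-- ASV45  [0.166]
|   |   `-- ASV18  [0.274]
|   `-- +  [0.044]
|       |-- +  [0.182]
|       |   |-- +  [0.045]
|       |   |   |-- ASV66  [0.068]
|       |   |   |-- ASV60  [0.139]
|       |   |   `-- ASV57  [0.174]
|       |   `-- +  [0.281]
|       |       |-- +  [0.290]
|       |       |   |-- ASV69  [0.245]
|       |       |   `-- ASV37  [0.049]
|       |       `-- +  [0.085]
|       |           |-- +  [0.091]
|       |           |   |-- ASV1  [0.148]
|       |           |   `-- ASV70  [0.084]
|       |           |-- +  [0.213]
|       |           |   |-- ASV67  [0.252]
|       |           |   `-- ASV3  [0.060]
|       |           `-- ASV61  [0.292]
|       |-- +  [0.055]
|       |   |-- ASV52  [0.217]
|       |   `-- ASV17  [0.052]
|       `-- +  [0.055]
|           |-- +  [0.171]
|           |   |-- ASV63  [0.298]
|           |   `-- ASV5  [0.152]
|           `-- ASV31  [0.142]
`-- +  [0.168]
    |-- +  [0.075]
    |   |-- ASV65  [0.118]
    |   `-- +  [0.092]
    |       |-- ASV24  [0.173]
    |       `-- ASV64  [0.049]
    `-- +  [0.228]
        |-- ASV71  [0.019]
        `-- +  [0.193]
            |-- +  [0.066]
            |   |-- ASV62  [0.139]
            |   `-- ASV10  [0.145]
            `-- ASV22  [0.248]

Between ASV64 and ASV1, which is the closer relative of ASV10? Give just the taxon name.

The MRCA of ASV10 and ASV64 subtends ((ASV65,(ASV24,ASV64)),(ASV71,((ASV62,ASV10),ASV22))) (7 taxa).
The MRCA of ASV10 and ASV1 is the root, subtending the entire tree (26 taxa).
The first is nested inside the second, so ASV10 shares a more recent common ancestor with ASV64.

ASV64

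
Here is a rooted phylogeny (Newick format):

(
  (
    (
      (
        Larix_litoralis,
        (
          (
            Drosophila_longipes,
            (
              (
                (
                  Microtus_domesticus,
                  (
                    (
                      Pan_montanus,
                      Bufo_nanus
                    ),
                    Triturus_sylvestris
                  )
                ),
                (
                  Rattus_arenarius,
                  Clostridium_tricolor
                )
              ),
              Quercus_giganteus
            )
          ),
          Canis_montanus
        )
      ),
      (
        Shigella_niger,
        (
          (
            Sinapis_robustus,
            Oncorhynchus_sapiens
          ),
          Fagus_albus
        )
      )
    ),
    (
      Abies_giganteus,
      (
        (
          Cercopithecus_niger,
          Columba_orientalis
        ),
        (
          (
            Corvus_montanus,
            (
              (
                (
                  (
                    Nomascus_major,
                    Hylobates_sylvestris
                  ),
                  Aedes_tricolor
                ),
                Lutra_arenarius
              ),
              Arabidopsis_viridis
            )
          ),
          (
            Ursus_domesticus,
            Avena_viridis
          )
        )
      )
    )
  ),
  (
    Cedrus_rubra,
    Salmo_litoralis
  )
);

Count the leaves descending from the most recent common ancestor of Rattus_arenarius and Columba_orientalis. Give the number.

25

The MRCA of Rattus_arenarius and Columba_orientalis is the node subtending (((Larix_litoralis,((Drosophila_longipes,(((Microtus_domesticus,((Pan_montanus,Bufo_nanus),Triturus_sylvestris)),(Rattus_arenarius,Clostridium_tricolor)),Quercus_giganteus)),Canis_montanus)),(Shigella_niger,((Sinapis_robustus,Oncorhynchus_sapiens),Fagus_albus))),(Abies_giganteus,((Cercopithecus_niger,Columba_orientalis),((Corvus_montanus,((((Nomascus_major,Hylobates_sylvestris),Aedes_tricolor),Lutra_arenarius),Arabidopsis_viridis)),(Ursus_domesticus,Avena_viridis))))).
That clade contains 25 terminal taxa: Abies_giganteus, Aedes_tricolor, Arabidopsis_viridis, Avena_viridis, Bufo_nanus, Canis_montanus, Cercopithecus_niger, Clostridium_tricolor, Columba_orientalis, Corvus_montanus, Drosophila_longipes, Fagus_albus, Hylobates_sylvestris, Larix_litoralis, Lutra_arenarius, Microtus_domesticus, Nomascus_major, Oncorhynchus_sapiens, Pan_montanus, Quercus_giganteus, Rattus_arenarius, Shigella_niger, Sinapis_robustus, Triturus_sylvestris, Ursus_domesticus.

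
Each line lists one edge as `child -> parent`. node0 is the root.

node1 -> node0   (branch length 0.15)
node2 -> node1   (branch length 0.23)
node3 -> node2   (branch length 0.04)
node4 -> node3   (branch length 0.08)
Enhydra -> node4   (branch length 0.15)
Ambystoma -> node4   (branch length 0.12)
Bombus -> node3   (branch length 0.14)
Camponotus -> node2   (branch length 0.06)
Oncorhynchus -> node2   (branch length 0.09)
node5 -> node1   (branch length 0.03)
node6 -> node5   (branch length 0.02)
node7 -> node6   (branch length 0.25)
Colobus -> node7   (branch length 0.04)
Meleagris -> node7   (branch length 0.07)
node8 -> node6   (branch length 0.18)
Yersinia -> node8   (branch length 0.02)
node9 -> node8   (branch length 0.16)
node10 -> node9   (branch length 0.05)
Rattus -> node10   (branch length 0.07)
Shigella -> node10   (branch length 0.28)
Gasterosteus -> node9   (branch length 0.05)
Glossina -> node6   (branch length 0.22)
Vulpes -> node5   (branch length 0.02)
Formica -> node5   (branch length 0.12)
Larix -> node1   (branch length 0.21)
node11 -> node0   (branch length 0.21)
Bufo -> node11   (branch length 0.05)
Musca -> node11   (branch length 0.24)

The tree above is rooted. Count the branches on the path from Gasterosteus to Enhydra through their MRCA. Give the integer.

The MRCA of Gasterosteus and Enhydra is the node subtending ((((Enhydra,Ambystoma),Bombus),Camponotus,Oncorhynchus),(((Colobus,Meleagris),(Yersinia,((Rattus,Shigella),Gasterosteus)),Glossina),Vulpes,Formica),Larix).
From Gasterosteus up to that node: 5 branches. From Enhydra up to the same node: 4 branches. Total: 5 + 4 = 9.

9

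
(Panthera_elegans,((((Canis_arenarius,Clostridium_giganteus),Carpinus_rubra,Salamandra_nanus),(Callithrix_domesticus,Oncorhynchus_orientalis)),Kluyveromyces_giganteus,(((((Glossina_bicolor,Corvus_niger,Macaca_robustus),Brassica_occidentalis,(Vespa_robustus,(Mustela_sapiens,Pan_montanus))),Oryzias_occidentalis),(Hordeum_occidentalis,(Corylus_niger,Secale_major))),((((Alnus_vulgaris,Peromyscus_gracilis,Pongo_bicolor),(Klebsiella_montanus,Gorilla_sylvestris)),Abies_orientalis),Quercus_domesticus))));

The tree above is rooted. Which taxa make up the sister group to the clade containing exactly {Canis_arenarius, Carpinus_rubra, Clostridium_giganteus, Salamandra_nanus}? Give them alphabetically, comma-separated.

Callithrix_domesticus, Oncorhynchus_orientalis

The clade containing exactly {Canis_arenarius, Carpinus_rubra, Clostridium_giganteus, Salamandra_nanus} attaches to the tree at the node subtending (((Canis_arenarius,Clostridium_giganteus),Carpinus_rubra,Salamandra_nanus),(Callithrix_domesticus,Oncorhynchus_orientalis)).
The other lineage descending from that same node — the sister group — is (Callithrix_domesticus,Oncorhynchus_orientalis); its 2 tips in alphabetical order are the answer.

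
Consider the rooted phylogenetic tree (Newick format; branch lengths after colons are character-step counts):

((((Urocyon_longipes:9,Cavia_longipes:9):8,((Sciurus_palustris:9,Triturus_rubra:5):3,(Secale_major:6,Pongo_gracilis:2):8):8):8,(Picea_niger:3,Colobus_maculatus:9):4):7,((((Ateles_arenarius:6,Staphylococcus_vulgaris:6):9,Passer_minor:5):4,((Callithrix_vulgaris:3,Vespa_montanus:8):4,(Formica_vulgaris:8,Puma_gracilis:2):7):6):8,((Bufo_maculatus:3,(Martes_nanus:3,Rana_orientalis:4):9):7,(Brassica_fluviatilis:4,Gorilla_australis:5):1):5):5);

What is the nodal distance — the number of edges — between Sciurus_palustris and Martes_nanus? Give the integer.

The MRCA of Sciurus_palustris and Martes_nanus is the root of the tree.
From Sciurus_palustris up to that node: 5 branches. From Martes_nanus up to the same node: 5 branches. Total: 5 + 5 = 10.

10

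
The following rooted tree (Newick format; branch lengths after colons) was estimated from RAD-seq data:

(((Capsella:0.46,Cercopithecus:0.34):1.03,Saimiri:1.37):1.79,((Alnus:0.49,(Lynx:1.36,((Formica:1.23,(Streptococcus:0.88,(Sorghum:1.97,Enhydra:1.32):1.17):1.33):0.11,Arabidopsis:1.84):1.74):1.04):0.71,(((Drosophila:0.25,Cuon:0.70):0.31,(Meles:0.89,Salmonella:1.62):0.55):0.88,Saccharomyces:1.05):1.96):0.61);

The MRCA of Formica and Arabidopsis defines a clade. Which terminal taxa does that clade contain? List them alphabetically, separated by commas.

Tracing Formica: it sits inside (Formica,(Streptococcus,(Sorghum,Enhydra))).
Tracing Arabidopsis: it sits inside ((Formica,(Streptococcus,(Sorghum,Enhydra))),Arabidopsis).
The smallest clade enclosing both is ((Formica,(Streptococcus,(Sorghum,Enhydra))),Arabidopsis); the answer is its 5 terminal taxa in alphabetical order.

Arabidopsis, Enhydra, Formica, Sorghum, Streptococcus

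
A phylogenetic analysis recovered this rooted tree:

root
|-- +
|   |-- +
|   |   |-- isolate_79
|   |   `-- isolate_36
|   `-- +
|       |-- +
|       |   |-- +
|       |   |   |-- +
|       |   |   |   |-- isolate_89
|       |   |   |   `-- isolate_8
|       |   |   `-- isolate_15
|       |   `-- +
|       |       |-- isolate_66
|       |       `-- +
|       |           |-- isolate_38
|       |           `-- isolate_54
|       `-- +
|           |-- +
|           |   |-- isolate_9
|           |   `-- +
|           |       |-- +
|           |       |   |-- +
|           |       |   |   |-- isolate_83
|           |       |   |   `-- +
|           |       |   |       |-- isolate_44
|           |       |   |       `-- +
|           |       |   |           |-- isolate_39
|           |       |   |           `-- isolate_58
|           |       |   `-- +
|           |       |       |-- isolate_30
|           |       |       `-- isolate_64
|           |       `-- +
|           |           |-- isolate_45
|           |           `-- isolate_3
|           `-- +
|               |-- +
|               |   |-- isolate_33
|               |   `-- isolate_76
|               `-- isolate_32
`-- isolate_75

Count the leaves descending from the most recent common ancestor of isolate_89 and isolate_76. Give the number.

The MRCA of isolate_89 and isolate_76 is the node subtending ((((isolate_89,isolate_8),isolate_15),(isolate_66,(isolate_38,isolate_54))),((isolate_9,(((isolate_83,(isolate_44,(isolate_39,isolate_58))),(isolate_30,isolate_64)),(isolate_45,isolate_3))),((isolate_33,isolate_76),isolate_32))).
That clade contains 18 terminal taxa: isolate_15, isolate_3, isolate_30, isolate_32, isolate_33, isolate_38, isolate_39, isolate_44, isolate_45, isolate_54, isolate_58, isolate_64, isolate_66, isolate_76, isolate_8, isolate_83, isolate_89, isolate_9.

18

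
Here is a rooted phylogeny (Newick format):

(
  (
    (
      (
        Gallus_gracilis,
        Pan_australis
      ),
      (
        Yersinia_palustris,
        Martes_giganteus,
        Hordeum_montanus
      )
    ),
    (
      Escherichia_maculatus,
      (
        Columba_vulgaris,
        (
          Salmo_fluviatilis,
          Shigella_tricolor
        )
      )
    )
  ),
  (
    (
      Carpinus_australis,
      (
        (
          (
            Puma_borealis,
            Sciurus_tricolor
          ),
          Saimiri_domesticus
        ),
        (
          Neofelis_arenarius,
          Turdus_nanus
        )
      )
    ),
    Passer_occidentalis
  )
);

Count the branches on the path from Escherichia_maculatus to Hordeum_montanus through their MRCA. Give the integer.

5

The MRCA of Escherichia_maculatus and Hordeum_montanus is the node subtending (((Gallus_gracilis,Pan_australis),(Yersinia_palustris,Martes_giganteus,Hordeum_montanus)),(Escherichia_maculatus,(Columba_vulgaris,(Salmo_fluviatilis,Shigella_tricolor)))).
From Escherichia_maculatus up to that node: 2 branches. From Hordeum_montanus up to the same node: 3 branches. Total: 2 + 3 = 5.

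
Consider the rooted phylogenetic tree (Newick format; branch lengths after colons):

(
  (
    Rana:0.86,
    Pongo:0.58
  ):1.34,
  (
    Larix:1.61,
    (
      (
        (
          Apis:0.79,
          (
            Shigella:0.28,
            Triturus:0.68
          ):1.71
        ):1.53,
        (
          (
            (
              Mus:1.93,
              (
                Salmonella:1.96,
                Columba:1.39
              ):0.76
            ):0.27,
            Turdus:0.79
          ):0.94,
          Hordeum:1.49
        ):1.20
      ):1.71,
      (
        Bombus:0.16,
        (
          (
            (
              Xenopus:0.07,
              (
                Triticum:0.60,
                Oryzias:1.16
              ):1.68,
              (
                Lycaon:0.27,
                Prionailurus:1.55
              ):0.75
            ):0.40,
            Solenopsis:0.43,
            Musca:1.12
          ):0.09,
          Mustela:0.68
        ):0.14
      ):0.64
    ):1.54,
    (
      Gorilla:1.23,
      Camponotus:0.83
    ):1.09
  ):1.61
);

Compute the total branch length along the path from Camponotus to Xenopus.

4.80

The path runs Camponotus → … → MRCA → … → Xenopus; the MRCA is the node subtending (Larix,(((Apis,(Shigella,Triturus)),(((Mus,(Salmonella,Columba)),Turdus),Hordeum)),(Bombus,(((Xenopus,(Triticum,Oryzias),(Lycaon,Prionailurus)),Solenopsis,Musca),Mustela))),(Gorilla,Camponotus)).
Branch lengths along that path: 0.83 + 1.09 + 1.54 + 0.64 + 0.14 + 0.09 + 0.40 + 0.07 = 4.80.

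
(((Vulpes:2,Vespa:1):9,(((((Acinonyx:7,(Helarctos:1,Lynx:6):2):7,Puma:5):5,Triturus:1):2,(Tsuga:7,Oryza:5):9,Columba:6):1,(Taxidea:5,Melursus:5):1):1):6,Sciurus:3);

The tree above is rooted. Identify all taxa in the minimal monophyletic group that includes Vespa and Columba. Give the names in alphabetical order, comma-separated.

Tracing Vespa: it sits inside (Vulpes,Vespa).
Tracing Columba: it sits inside ((((Acinonyx,(Helarctos,Lynx)),Puma),Triturus),(Tsuga,Oryza),Columba).
The smallest clade enclosing both is ((Vulpes,Vespa),(((((Acinonyx,(Helarctos,Lynx)),Puma),Triturus),(Tsuga,Oryza),Columba),(Taxidea,Melursus))); the answer is its 12 terminal taxa in alphabetical order.

Acinonyx, Columba, Helarctos, Lynx, Melursus, Oryza, Puma, Taxidea, Triturus, Tsuga, Vespa, Vulpes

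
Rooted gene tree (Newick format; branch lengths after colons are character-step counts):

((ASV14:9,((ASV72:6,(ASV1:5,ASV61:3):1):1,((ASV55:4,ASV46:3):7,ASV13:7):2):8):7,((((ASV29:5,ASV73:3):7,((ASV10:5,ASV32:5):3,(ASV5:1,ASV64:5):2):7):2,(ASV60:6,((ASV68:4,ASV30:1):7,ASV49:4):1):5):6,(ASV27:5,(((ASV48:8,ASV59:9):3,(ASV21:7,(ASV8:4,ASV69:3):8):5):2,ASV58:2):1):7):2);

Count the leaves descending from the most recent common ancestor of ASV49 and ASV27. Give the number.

The MRCA of ASV49 and ASV27 is the node subtending ((((ASV29,ASV73),((ASV10,ASV32),(ASV5,ASV64))),(ASV60,((ASV68,ASV30),ASV49))),(ASV27,(((ASV48,ASV59),(ASV21,(ASV8,ASV69))),ASV58))).
That clade contains 17 terminal taxa: ASV10, ASV21, ASV27, ASV29, ASV30, ASV32, ASV48, ASV49, ASV5, ASV58, ASV59, ASV60, ASV64, ASV68, ASV69, ASV73, ASV8.

17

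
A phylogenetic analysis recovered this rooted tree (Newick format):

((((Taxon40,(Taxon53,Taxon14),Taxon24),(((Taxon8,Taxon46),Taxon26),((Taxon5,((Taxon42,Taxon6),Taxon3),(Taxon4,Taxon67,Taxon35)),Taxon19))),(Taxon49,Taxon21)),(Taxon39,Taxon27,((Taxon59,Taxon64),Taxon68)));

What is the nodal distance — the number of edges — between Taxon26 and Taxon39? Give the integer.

7

The MRCA of Taxon26 and Taxon39 is the root of the tree.
From Taxon26 up to that node: 5 branches. From Taxon39 up to the same node: 2 branches. Total: 5 + 2 = 7.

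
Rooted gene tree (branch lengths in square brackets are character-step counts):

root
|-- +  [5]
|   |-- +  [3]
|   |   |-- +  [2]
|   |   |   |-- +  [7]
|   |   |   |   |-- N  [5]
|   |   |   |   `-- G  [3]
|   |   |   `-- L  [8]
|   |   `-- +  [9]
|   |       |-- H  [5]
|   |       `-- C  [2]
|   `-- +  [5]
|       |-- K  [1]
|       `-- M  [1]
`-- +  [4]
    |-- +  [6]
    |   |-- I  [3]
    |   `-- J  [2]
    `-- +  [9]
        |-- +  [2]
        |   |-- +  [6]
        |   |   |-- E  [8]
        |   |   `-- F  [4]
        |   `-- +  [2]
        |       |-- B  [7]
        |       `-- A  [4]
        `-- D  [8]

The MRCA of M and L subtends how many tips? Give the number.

7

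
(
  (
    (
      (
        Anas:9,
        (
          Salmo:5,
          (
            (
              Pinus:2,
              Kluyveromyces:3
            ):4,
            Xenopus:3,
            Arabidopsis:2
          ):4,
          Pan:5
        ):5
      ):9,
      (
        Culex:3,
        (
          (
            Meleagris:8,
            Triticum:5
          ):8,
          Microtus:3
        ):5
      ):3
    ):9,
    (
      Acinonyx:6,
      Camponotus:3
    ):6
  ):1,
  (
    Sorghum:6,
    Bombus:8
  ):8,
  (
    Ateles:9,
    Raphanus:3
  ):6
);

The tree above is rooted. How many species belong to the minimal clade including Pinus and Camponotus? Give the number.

13

The MRCA of Pinus and Camponotus is the node subtending (((Anas,(Salmo,((Pinus,Kluyveromyces),Xenopus,Arabidopsis),Pan)),(Culex,((Meleagris,Triticum),Microtus))),(Acinonyx,Camponotus)).
That clade contains 13 terminal taxa: Acinonyx, Anas, Arabidopsis, Camponotus, Culex, Kluyveromyces, Meleagris, Microtus, Pan, Pinus, Salmo, Triticum, Xenopus.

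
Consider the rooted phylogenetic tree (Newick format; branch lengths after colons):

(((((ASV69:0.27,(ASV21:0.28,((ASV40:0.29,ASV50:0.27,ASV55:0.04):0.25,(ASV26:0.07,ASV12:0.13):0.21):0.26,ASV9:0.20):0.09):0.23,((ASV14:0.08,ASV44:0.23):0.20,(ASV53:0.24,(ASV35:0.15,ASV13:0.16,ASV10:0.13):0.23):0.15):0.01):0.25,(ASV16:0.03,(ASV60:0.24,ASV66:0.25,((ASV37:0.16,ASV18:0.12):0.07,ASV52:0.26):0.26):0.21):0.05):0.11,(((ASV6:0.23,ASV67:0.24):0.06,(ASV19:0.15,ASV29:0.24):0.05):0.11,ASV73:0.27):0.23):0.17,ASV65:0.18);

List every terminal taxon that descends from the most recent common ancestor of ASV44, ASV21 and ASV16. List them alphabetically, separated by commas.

Tracing ASV44: it sits inside (ASV14,ASV44).
Tracing ASV21: it sits inside (ASV21,((ASV40,ASV50,ASV55),(ASV26,ASV12)),ASV9).
Tracing ASV16: it sits inside (ASV16,(ASV60,ASV66,((ASV37,ASV18),ASV52))).
The smallest clade enclosing all 3 is (((ASV69,(ASV21,((ASV40,ASV50,ASV55),(ASV26,ASV12)),ASV9)),((ASV14,ASV44),(ASV53,(ASV35,ASV13,ASV10)))),(ASV16,(ASV60,ASV66,((ASV37,ASV18),ASV52)))); the answer is its 20 terminal taxa in alphabetical order.

ASV10, ASV12, ASV13, ASV14, ASV16, ASV18, ASV21, ASV26, ASV35, ASV37, ASV40, ASV44, ASV50, ASV52, ASV53, ASV55, ASV60, ASV66, ASV69, ASV9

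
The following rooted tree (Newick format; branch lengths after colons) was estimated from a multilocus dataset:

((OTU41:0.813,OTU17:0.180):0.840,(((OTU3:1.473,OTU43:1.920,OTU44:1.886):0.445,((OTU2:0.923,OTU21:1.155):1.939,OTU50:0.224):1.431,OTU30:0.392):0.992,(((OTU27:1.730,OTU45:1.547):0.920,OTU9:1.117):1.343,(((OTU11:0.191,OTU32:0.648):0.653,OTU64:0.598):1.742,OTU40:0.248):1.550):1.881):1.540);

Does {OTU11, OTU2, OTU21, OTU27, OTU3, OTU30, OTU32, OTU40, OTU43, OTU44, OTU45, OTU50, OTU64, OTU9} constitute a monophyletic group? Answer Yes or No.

The most recent common ancestor of these taxa subtends (((OTU3,OTU43,OTU44),((OTU2,OTU21),OTU50),OTU30),(((OTU27,OTU45),OTU9),(((OTU11,OTU32),OTU64),OTU40))).
That clade has exactly 14 tips — every listed taxon and nothing else — so the group is monophyletic.

Yes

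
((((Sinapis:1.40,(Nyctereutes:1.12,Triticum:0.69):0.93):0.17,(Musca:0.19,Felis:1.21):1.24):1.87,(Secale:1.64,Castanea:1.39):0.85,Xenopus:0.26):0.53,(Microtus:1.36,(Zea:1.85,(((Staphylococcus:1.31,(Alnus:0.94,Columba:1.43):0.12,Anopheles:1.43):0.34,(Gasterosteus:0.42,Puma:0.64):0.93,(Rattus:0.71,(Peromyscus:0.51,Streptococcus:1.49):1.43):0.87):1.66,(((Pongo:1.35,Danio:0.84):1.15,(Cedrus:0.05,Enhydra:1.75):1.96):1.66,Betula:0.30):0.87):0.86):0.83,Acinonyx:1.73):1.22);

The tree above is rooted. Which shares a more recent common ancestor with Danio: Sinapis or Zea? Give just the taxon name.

The MRCA of Danio and Zea subtends (Zea,(((Staphylococcus,(Alnus,Columba),Anopheles),(Gasterosteus,Puma),(Rattus,(Peromyscus,Streptococcus))),(((Pongo,Danio),(Cedrus,Enhydra)),Betula))) (15 taxa).
The MRCA of Danio and Sinapis is the root, subtending the entire tree (25 taxa).
The first is nested inside the second, so Danio shares a more recent common ancestor with Zea.

Zea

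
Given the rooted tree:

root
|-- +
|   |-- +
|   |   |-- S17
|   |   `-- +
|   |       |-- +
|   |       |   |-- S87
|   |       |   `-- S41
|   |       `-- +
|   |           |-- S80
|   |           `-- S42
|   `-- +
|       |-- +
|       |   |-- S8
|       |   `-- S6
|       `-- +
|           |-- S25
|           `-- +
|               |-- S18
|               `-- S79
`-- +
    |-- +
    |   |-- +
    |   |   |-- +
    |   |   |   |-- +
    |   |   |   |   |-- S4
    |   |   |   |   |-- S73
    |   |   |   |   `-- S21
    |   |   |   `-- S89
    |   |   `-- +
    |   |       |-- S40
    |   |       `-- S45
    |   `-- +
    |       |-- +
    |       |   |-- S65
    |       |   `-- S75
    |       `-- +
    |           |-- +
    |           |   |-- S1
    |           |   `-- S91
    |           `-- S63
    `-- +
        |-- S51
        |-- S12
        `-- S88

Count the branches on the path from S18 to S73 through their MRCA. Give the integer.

11

The MRCA of S18 and S73 is the root of the tree.
From S18 up to that node: 5 branches. From S73 up to the same node: 6 branches. Total: 5 + 6 = 11.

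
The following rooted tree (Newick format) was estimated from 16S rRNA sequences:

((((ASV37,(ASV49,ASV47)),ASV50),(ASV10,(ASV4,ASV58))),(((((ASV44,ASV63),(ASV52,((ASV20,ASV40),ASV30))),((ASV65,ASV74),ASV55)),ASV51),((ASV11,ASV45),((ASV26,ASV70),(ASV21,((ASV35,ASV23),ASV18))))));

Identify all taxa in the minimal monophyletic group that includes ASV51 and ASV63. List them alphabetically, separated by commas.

ASV20, ASV30, ASV40, ASV44, ASV51, ASV52, ASV55, ASV63, ASV65, ASV74

Tracing ASV51: it sits inside ((((ASV44,ASV63),(ASV52,((ASV20,ASV40),ASV30))),((ASV65,ASV74),ASV55)),ASV51).
Tracing ASV63: it sits inside (ASV44,ASV63).
The smallest clade enclosing both is ((((ASV44,ASV63),(ASV52,((ASV20,ASV40),ASV30))),((ASV65,ASV74),ASV55)),ASV51); the answer is its 10 terminal taxa in alphabetical order.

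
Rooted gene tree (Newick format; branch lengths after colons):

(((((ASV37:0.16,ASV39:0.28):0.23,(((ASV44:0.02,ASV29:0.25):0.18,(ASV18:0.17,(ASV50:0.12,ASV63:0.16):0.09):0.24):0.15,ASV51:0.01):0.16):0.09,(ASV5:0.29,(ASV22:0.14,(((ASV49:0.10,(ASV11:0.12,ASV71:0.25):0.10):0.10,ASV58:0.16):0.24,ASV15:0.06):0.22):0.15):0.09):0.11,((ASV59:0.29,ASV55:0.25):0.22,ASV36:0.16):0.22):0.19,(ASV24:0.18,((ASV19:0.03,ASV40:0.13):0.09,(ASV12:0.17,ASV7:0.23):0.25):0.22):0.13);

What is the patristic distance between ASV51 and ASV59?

The path runs ASV51 → … → MRCA → … → ASV59; the MRCA is the node subtending ((((ASV37,ASV39),(((ASV44,ASV29),(ASV18,(ASV50,ASV63))),ASV51)),(ASV5,(ASV22,(((ASV49,(ASV11,ASV71)),ASV58),ASV15)))),((ASV59,ASV55),ASV36)).
Branch lengths along that path: 0.01 + 0.16 + 0.09 + 0.11 + 0.22 + 0.22 + 0.29 = 1.10.

1.10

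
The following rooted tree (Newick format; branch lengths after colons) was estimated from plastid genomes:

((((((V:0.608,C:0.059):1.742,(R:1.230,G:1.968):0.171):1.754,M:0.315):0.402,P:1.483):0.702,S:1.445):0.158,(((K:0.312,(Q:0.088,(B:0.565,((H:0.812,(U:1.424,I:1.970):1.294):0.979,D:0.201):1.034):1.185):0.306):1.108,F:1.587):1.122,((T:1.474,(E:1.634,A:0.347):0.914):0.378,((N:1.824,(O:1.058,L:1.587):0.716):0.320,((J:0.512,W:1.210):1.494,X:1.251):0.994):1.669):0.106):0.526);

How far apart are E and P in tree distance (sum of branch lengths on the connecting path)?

5.901

The path runs E → … → MRCA → … → P; the MRCA is the root of the tree.
Branch lengths along that path: 1.634 + 0.914 + 0.378 + 0.106 + 0.526 + 0.158 + 0.702 + 1.483 = 5.901.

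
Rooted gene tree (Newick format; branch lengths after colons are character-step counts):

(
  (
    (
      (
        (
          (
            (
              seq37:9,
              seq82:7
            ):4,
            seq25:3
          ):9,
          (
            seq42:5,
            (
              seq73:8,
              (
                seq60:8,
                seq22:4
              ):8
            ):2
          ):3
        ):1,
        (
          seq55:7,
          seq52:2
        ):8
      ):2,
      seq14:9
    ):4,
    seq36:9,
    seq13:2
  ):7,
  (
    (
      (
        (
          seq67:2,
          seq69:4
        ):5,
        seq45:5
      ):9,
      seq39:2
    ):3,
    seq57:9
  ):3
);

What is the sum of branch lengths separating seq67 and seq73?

49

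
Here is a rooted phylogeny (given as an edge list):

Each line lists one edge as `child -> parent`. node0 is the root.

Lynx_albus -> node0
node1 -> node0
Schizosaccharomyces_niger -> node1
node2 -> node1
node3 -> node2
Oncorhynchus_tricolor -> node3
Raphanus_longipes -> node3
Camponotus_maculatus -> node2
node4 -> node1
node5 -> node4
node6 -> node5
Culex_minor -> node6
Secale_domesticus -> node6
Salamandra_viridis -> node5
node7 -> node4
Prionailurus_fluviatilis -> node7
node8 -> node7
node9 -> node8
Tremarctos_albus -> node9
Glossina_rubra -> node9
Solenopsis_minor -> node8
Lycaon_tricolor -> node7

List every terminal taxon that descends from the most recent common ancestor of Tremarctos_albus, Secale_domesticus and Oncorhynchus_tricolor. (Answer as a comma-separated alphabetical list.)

Camponotus_maculatus, Culex_minor, Glossina_rubra, Lycaon_tricolor, Oncorhynchus_tricolor, Prionailurus_fluviatilis, Raphanus_longipes, Salamandra_viridis, Schizosaccharomyces_niger, Secale_domesticus, Solenopsis_minor, Tremarctos_albus

Tracing Tremarctos_albus: it sits inside (Tremarctos_albus,Glossina_rubra).
Tracing Secale_domesticus: it sits inside (Culex_minor,Secale_domesticus).
Tracing Oncorhynchus_tricolor: it sits inside (Oncorhynchus_tricolor,Raphanus_longipes).
The smallest clade enclosing all 3 is (Schizosaccharomyces_niger,((Oncorhynchus_tricolor,Raphanus_longipes),Camponotus_maculatus),(((Culex_minor,Secale_domesticus),Salamandra_viridis),(Prionailurus_fluviatilis,((Tremarctos_albus,Glossina_rubra),Solenopsis_minor),Lycaon_tricolor))); the answer is its 12 terminal taxa in alphabetical order.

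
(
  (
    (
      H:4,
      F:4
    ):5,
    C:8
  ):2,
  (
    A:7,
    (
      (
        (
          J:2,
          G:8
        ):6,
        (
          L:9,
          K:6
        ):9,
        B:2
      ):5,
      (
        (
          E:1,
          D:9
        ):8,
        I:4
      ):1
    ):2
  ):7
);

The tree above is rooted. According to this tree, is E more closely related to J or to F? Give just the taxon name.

J

The MRCA of E and J subtends (((J,G),(L,K),B),((E,D),I)) (8 taxa).
The MRCA of E and F is the root, subtending the entire tree (12 taxa).
The first is nested inside the second, so E shares a more recent common ancestor with J.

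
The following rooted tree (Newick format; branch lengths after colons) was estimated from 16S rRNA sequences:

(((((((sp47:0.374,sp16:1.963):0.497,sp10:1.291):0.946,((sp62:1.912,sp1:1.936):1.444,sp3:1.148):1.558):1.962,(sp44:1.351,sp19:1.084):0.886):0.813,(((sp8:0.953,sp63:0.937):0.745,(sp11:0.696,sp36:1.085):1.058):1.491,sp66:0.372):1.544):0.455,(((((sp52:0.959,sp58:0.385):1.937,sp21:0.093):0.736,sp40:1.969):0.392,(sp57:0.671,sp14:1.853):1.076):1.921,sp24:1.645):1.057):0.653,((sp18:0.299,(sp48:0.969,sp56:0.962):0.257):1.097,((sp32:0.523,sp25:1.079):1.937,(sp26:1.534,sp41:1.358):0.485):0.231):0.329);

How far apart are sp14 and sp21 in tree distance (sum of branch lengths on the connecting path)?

4.150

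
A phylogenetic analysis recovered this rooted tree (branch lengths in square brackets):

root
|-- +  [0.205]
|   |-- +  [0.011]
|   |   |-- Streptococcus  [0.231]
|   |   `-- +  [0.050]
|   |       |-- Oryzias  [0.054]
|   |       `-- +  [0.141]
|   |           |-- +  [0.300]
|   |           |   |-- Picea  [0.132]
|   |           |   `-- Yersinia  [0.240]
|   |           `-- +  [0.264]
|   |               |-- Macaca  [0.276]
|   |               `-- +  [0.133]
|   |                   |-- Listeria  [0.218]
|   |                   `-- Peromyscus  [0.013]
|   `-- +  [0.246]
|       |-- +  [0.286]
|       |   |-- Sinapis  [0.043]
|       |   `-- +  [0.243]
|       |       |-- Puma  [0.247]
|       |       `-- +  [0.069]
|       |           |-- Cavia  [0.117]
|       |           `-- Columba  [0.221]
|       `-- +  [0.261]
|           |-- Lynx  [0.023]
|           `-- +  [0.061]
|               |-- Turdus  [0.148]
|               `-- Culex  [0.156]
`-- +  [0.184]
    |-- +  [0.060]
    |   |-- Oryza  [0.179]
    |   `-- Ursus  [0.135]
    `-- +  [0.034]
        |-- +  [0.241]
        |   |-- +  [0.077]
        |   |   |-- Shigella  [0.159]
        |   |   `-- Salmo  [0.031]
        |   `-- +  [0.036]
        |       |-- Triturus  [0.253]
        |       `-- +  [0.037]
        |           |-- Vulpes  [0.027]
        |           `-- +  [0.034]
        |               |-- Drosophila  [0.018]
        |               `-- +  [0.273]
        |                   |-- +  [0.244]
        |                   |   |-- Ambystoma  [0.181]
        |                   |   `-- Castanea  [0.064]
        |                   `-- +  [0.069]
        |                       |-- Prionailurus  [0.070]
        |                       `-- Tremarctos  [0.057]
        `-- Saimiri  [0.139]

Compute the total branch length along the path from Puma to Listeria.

1.839

The path runs Puma → … → MRCA → … → Listeria; the MRCA is the node subtending ((Streptococcus,(Oryzias,((Picea,Yersinia),(Macaca,(Listeria,Peromyscus))))),((Sinapis,(Puma,(Cavia,Columba))),(Lynx,(Turdus,Culex)))).
Branch lengths along that path: 0.247 + 0.243 + 0.286 + 0.246 + 0.011 + 0.050 + 0.141 + 0.264 + 0.133 + 0.218 = 1.839.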